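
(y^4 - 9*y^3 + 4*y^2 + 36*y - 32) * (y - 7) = y^5 - 16*y^4 + 67*y^3 + 8*y^2 - 284*y + 224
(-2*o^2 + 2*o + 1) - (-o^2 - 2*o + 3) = -o^2 + 4*o - 2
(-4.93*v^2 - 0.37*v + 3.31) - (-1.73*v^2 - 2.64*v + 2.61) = -3.2*v^2 + 2.27*v + 0.7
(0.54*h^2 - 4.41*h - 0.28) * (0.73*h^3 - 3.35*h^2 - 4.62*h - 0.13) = 0.3942*h^5 - 5.0283*h^4 + 12.0743*h^3 + 21.242*h^2 + 1.8669*h + 0.0364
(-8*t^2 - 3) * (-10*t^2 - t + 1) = 80*t^4 + 8*t^3 + 22*t^2 + 3*t - 3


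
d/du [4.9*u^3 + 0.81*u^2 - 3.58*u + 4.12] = 14.7*u^2 + 1.62*u - 3.58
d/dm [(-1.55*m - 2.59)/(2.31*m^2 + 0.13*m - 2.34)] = (3.5805*m^2 + 11.9658*m + 3.9637)/(5.3361*m^4 + 0.6006*m^3 - 10.7939*m^2 - 0.6084*m + 5.4756)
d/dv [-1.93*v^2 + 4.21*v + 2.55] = 4.21 - 3.86*v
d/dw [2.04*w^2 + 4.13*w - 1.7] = 4.08*w + 4.13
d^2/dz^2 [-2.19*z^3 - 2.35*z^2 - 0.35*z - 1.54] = -13.14*z - 4.7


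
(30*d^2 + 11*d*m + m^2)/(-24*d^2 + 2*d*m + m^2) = (-5*d - m)/(4*d - m)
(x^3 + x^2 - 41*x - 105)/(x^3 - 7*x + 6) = (x^2 - 2*x - 35)/(x^2 - 3*x + 2)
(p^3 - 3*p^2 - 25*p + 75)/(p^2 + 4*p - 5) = (p^2 - 8*p + 15)/(p - 1)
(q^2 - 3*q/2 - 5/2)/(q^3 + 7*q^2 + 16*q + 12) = (2*q^2 - 3*q - 5)/(2*(q^3 + 7*q^2 + 16*q + 12))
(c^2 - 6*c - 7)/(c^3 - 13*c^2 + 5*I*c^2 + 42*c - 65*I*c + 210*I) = (c + 1)/(c^2 + c*(-6 + 5*I) - 30*I)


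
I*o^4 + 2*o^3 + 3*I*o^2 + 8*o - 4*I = (o - 2*I)*(o - I)*(o + 2*I)*(I*o + 1)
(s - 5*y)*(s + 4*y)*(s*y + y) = s^3*y - s^2*y^2 + s^2*y - 20*s*y^3 - s*y^2 - 20*y^3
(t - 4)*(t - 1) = t^2 - 5*t + 4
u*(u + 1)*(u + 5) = u^3 + 6*u^2 + 5*u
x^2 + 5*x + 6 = (x + 2)*(x + 3)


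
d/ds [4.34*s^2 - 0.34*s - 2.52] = 8.68*s - 0.34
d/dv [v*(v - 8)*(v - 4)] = 3*v^2 - 24*v + 32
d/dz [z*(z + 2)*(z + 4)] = 3*z^2 + 12*z + 8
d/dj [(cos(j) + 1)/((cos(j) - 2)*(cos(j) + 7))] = (cos(j)^2 + 2*cos(j) + 19)*sin(j)/((cos(j) - 2)^2*(cos(j) + 7)^2)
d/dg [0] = 0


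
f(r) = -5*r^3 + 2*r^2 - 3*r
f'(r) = -15*r^2 + 4*r - 3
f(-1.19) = 14.83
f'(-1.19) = -29.00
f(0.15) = -0.42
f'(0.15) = -2.74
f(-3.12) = 180.69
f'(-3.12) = -161.50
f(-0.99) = 9.78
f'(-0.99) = -21.66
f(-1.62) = 31.37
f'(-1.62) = -48.85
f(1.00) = -6.00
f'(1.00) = -14.00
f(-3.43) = 235.59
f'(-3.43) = -193.19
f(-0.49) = 2.54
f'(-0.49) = -8.56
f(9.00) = -3510.00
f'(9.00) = -1182.00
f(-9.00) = 3834.00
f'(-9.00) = -1254.00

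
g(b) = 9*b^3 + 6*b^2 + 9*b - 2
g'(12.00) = 4041.00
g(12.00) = 16522.00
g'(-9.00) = 2088.00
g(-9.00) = -6158.00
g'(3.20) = 323.88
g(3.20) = 383.15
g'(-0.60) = 11.52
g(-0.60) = -7.18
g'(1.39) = 77.85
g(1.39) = 46.27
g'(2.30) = 179.43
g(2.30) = 159.94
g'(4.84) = 699.57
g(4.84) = 1202.53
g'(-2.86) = 195.53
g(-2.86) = -189.21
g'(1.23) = 64.61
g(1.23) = 34.90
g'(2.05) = 147.07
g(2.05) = 119.20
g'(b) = 27*b^2 + 12*b + 9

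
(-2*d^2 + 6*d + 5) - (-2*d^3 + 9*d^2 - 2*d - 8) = 2*d^3 - 11*d^2 + 8*d + 13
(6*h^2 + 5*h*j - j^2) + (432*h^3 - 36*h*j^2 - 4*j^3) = 432*h^3 + 6*h^2 - 36*h*j^2 + 5*h*j - 4*j^3 - j^2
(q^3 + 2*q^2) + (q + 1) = q^3 + 2*q^2 + q + 1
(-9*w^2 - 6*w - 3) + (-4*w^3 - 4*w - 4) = -4*w^3 - 9*w^2 - 10*w - 7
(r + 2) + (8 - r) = 10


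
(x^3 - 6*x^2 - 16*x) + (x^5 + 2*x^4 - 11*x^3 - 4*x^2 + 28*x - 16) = x^5 + 2*x^4 - 10*x^3 - 10*x^2 + 12*x - 16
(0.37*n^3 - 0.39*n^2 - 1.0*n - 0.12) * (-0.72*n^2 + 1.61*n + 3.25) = -0.2664*n^5 + 0.8765*n^4 + 1.2946*n^3 - 2.7911*n^2 - 3.4432*n - 0.39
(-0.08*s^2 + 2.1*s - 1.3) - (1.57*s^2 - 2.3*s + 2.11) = -1.65*s^2 + 4.4*s - 3.41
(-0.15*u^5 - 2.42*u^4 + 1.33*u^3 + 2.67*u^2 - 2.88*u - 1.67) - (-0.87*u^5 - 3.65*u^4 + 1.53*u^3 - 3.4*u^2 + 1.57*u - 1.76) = 0.72*u^5 + 1.23*u^4 - 0.2*u^3 + 6.07*u^2 - 4.45*u + 0.0900000000000001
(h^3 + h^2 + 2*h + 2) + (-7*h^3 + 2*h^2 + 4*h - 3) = -6*h^3 + 3*h^2 + 6*h - 1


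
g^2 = g^2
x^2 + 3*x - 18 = (x - 3)*(x + 6)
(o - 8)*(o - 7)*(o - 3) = o^3 - 18*o^2 + 101*o - 168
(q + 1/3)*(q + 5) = q^2 + 16*q/3 + 5/3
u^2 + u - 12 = (u - 3)*(u + 4)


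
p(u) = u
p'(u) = 1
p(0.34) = 0.34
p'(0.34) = 1.00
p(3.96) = 3.96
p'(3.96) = 1.00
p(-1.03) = -1.03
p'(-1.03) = 1.00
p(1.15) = 1.15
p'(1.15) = 1.00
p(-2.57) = -2.57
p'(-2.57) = 1.00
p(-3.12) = -3.12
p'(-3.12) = 1.00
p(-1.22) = -1.22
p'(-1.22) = 1.00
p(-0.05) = -0.05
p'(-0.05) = 1.00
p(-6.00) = -6.00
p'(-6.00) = 1.00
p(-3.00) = -3.00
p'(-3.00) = 1.00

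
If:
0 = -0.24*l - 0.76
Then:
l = -3.17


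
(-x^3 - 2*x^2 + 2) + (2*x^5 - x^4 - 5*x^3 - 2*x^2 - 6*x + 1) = 2*x^5 - x^4 - 6*x^3 - 4*x^2 - 6*x + 3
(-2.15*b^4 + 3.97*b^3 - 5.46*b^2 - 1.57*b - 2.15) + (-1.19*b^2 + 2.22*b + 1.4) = -2.15*b^4 + 3.97*b^3 - 6.65*b^2 + 0.65*b - 0.75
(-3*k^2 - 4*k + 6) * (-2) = 6*k^2 + 8*k - 12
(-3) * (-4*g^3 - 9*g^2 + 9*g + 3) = 12*g^3 + 27*g^2 - 27*g - 9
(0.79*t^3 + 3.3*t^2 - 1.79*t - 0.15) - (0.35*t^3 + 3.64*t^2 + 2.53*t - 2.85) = 0.44*t^3 - 0.34*t^2 - 4.32*t + 2.7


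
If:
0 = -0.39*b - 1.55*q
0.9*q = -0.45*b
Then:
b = 0.00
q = 0.00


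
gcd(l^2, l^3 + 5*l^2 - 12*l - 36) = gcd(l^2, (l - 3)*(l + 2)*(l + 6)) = 1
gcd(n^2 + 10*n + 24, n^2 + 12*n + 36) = n + 6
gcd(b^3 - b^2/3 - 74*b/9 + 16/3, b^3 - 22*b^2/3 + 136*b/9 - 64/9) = b^2 - 10*b/3 + 16/9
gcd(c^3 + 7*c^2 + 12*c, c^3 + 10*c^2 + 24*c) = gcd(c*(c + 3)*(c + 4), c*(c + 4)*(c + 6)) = c^2 + 4*c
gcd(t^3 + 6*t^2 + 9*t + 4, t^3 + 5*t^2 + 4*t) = t^2 + 5*t + 4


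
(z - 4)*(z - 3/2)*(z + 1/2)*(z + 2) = z^4 - 3*z^3 - 27*z^2/4 + 19*z/2 + 6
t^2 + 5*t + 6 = (t + 2)*(t + 3)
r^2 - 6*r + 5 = (r - 5)*(r - 1)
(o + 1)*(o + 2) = o^2 + 3*o + 2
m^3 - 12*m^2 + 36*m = m*(m - 6)^2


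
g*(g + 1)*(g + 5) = g^3 + 6*g^2 + 5*g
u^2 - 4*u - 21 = (u - 7)*(u + 3)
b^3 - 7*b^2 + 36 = (b - 6)*(b - 3)*(b + 2)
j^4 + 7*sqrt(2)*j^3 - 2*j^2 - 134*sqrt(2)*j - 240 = (j - 3*sqrt(2))*(j + sqrt(2))*(j + 4*sqrt(2))*(j + 5*sqrt(2))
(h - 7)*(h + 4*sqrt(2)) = h^2 - 7*h + 4*sqrt(2)*h - 28*sqrt(2)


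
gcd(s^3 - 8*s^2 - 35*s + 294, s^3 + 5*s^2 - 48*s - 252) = s^2 - s - 42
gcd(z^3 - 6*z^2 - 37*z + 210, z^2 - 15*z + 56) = z - 7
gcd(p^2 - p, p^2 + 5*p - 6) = p - 1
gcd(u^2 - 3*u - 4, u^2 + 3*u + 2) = u + 1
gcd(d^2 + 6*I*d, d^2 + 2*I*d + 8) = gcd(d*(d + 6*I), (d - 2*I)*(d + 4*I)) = 1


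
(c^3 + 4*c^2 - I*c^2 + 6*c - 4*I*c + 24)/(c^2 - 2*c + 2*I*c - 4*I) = (c^2 + c*(4 - 3*I) - 12*I)/(c - 2)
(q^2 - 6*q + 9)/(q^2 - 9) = (q - 3)/(q + 3)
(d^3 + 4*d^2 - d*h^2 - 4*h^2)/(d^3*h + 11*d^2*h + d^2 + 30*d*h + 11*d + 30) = (d^3 + 4*d^2 - d*h^2 - 4*h^2)/(d^3*h + 11*d^2*h + d^2 + 30*d*h + 11*d + 30)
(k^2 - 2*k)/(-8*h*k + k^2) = (2 - k)/(8*h - k)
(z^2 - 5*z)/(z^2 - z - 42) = z*(5 - z)/(-z^2 + z + 42)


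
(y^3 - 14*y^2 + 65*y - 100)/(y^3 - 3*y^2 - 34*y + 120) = (y - 5)/(y + 6)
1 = 1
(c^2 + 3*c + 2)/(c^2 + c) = (c + 2)/c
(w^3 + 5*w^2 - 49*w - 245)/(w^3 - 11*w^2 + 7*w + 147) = (w^2 + 12*w + 35)/(w^2 - 4*w - 21)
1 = 1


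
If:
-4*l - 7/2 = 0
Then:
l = -7/8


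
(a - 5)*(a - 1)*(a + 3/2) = a^3 - 9*a^2/2 - 4*a + 15/2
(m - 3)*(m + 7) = m^2 + 4*m - 21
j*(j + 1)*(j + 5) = j^3 + 6*j^2 + 5*j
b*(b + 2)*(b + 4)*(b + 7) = b^4 + 13*b^3 + 50*b^2 + 56*b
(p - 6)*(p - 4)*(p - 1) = p^3 - 11*p^2 + 34*p - 24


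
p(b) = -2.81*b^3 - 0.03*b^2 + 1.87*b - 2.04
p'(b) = -8.43*b^2 - 0.06*b + 1.87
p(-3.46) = 107.53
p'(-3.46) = -98.84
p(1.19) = -4.59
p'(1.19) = -10.14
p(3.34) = -100.83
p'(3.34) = -92.37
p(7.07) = -983.35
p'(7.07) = -419.93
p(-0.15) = -2.31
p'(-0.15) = 1.69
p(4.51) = -251.99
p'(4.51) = -169.87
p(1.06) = -3.44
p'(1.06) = -7.67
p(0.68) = -1.67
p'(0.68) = -2.07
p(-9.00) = 2027.19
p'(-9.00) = -680.42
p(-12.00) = 4826.88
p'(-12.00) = -1211.33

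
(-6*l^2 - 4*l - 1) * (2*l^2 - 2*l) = -12*l^4 + 4*l^3 + 6*l^2 + 2*l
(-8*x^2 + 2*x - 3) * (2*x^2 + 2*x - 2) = -16*x^4 - 12*x^3 + 14*x^2 - 10*x + 6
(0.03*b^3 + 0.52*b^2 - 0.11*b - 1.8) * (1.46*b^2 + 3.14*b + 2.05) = 0.0438*b^5 + 0.8534*b^4 + 1.5337*b^3 - 1.9074*b^2 - 5.8775*b - 3.69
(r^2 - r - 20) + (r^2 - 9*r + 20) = 2*r^2 - 10*r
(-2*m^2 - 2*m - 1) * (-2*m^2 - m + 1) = 4*m^4 + 6*m^3 + 2*m^2 - m - 1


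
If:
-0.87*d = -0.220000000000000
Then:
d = 0.25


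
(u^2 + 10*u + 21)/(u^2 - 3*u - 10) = (u^2 + 10*u + 21)/(u^2 - 3*u - 10)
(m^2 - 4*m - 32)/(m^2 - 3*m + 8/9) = 9*(m^2 - 4*m - 32)/(9*m^2 - 27*m + 8)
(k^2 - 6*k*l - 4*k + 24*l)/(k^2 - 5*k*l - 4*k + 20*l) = (k - 6*l)/(k - 5*l)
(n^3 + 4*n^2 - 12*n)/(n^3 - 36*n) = (n - 2)/(n - 6)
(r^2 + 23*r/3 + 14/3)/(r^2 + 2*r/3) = (r + 7)/r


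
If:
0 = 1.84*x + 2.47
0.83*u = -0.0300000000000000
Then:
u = -0.04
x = -1.34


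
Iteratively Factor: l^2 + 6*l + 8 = (l + 2)*(l + 4)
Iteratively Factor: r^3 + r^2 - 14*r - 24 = (r + 3)*(r^2 - 2*r - 8) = (r - 4)*(r + 3)*(r + 2)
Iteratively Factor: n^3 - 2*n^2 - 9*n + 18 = (n - 2)*(n^2 - 9) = (n - 2)*(n + 3)*(n - 3)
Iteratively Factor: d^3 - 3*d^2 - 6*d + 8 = (d - 4)*(d^2 + d - 2) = (d - 4)*(d - 1)*(d + 2)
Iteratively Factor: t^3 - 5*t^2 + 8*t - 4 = (t - 1)*(t^2 - 4*t + 4) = (t - 2)*(t - 1)*(t - 2)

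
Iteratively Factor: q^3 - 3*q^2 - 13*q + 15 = (q + 3)*(q^2 - 6*q + 5) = (q - 5)*(q + 3)*(q - 1)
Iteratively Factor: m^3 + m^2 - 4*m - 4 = (m - 2)*(m^2 + 3*m + 2) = (m - 2)*(m + 2)*(m + 1)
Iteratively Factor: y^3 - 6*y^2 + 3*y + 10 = (y - 2)*(y^2 - 4*y - 5) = (y - 2)*(y + 1)*(y - 5)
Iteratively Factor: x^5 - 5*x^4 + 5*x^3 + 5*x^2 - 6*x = (x - 2)*(x^4 - 3*x^3 - x^2 + 3*x) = (x - 2)*(x + 1)*(x^3 - 4*x^2 + 3*x) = (x - 3)*(x - 2)*(x + 1)*(x^2 - x) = (x - 3)*(x - 2)*(x - 1)*(x + 1)*(x)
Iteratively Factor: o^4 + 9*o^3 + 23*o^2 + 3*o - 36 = (o + 3)*(o^3 + 6*o^2 + 5*o - 12) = (o + 3)*(o + 4)*(o^2 + 2*o - 3) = (o + 3)^2*(o + 4)*(o - 1)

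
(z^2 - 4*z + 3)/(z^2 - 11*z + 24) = (z - 1)/(z - 8)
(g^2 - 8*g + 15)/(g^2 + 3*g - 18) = (g - 5)/(g + 6)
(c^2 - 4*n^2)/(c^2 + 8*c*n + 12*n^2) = (c - 2*n)/(c + 6*n)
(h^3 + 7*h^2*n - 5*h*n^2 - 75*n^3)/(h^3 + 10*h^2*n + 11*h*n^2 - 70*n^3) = (h^2 + 2*h*n - 15*n^2)/(h^2 + 5*h*n - 14*n^2)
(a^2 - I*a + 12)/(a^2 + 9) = (a - 4*I)/(a - 3*I)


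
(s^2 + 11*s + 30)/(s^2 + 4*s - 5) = (s + 6)/(s - 1)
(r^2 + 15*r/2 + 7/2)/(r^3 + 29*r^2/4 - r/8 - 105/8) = 4*(2*r + 1)/(8*r^2 + 2*r - 15)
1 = 1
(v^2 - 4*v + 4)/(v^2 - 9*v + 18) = (v^2 - 4*v + 4)/(v^2 - 9*v + 18)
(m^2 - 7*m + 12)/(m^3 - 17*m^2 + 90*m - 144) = (m - 4)/(m^2 - 14*m + 48)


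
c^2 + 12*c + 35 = (c + 5)*(c + 7)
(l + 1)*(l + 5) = l^2 + 6*l + 5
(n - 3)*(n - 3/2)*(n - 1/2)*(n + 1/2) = n^4 - 9*n^3/2 + 17*n^2/4 + 9*n/8 - 9/8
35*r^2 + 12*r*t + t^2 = (5*r + t)*(7*r + t)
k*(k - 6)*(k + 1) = k^3 - 5*k^2 - 6*k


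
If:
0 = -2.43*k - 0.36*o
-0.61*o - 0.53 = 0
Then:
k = 0.13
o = -0.87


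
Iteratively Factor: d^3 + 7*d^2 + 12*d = (d + 3)*(d^2 + 4*d) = d*(d + 3)*(d + 4)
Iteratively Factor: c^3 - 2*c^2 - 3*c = (c - 3)*(c^2 + c) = (c - 3)*(c + 1)*(c)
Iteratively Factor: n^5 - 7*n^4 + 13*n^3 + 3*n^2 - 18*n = (n)*(n^4 - 7*n^3 + 13*n^2 + 3*n - 18) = n*(n - 3)*(n^3 - 4*n^2 + n + 6) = n*(n - 3)^2*(n^2 - n - 2) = n*(n - 3)^2*(n + 1)*(n - 2)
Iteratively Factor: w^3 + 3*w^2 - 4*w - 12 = (w + 2)*(w^2 + w - 6) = (w + 2)*(w + 3)*(w - 2)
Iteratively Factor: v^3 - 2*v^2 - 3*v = (v - 3)*(v^2 + v) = v*(v - 3)*(v + 1)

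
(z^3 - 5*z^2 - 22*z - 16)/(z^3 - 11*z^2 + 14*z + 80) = (z + 1)/(z - 5)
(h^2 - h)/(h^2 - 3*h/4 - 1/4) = 4*h/(4*h + 1)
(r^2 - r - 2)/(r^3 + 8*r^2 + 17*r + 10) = (r - 2)/(r^2 + 7*r + 10)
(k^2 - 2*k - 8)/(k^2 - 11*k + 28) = (k + 2)/(k - 7)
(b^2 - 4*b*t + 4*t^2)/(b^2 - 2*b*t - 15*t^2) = (-b^2 + 4*b*t - 4*t^2)/(-b^2 + 2*b*t + 15*t^2)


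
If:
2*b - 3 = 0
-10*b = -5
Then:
No Solution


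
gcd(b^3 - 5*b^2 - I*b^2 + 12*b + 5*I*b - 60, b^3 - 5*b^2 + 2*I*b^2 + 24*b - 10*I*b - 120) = b^2 + b*(-5 - 4*I) + 20*I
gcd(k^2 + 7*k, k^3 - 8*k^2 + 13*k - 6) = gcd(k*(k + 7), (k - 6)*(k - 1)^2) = 1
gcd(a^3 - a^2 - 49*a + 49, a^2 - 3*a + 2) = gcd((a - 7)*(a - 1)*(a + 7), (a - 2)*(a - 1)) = a - 1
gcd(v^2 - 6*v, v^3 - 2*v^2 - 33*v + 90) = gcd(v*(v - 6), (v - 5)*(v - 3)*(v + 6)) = 1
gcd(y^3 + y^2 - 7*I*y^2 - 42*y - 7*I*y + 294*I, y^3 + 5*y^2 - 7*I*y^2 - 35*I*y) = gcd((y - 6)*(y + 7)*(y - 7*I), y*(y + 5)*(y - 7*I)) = y - 7*I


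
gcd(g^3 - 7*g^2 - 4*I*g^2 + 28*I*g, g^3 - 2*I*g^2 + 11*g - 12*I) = g - 4*I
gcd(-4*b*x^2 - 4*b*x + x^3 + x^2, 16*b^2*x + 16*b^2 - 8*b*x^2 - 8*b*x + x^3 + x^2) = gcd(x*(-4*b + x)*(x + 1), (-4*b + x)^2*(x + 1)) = -4*b*x - 4*b + x^2 + x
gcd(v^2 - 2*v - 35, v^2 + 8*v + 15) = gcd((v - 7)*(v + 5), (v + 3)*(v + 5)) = v + 5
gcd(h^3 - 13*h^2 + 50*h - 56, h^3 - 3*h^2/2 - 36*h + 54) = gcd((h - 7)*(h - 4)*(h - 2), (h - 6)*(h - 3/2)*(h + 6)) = 1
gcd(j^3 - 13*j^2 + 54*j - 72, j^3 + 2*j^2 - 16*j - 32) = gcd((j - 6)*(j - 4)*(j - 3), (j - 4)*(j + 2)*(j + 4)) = j - 4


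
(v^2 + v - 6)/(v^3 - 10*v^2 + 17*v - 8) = (v^2 + v - 6)/(v^3 - 10*v^2 + 17*v - 8)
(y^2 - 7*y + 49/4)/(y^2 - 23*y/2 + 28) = (y - 7/2)/(y - 8)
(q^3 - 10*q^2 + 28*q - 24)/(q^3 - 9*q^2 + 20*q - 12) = (q - 2)/(q - 1)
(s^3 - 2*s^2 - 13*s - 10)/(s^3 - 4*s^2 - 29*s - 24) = (s^2 - 3*s - 10)/(s^2 - 5*s - 24)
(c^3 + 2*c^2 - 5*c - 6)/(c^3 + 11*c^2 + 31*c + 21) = (c - 2)/(c + 7)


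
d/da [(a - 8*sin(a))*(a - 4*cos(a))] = (a - 8*sin(a))*(4*sin(a) + 1) - (a - 4*cos(a))*(8*cos(a) - 1)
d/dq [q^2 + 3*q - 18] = 2*q + 3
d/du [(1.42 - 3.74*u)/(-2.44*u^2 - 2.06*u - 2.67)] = (-9.1256*u^2 + 6.9296*u + 12.911)/(5.9536*u^4 + 10.0528*u^3 + 17.2732*u^2 + 11.0004*u + 7.1289)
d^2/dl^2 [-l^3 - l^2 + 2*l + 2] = -6*l - 2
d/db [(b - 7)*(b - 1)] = 2*b - 8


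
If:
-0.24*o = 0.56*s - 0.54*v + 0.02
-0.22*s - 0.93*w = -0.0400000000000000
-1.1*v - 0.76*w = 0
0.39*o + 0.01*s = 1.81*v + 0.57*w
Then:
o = -0.09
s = -0.03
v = -0.03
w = 0.05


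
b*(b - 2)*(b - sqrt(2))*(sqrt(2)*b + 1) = sqrt(2)*b^4 - 2*sqrt(2)*b^3 - b^3 - sqrt(2)*b^2 + 2*b^2 + 2*sqrt(2)*b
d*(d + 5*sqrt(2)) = d^2 + 5*sqrt(2)*d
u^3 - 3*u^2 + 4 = (u - 2)^2*(u + 1)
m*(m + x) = m^2 + m*x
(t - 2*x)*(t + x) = t^2 - t*x - 2*x^2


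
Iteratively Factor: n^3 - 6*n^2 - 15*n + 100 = (n - 5)*(n^2 - n - 20) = (n - 5)*(n + 4)*(n - 5)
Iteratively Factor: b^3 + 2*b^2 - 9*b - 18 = (b + 3)*(b^2 - b - 6) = (b + 2)*(b + 3)*(b - 3)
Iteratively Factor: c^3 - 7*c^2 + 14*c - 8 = (c - 2)*(c^2 - 5*c + 4) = (c - 2)*(c - 1)*(c - 4)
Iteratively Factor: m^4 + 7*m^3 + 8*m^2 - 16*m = (m + 4)*(m^3 + 3*m^2 - 4*m) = (m - 1)*(m + 4)*(m^2 + 4*m) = m*(m - 1)*(m + 4)*(m + 4)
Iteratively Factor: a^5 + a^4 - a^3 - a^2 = (a)*(a^4 + a^3 - a^2 - a) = a^2*(a^3 + a^2 - a - 1) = a^2*(a - 1)*(a^2 + 2*a + 1) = a^2*(a - 1)*(a + 1)*(a + 1)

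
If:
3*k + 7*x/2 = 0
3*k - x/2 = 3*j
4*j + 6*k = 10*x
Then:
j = 0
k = 0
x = 0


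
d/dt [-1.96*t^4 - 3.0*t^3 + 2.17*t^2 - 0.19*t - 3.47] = -7.84*t^3 - 9.0*t^2 + 4.34*t - 0.19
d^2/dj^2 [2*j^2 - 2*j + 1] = 4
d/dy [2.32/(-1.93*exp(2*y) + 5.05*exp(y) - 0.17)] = (8.9552*exp(y) - 11.716)*exp(y)/(1.93*exp(2*y) - 5.05*exp(y) + 0.17)^2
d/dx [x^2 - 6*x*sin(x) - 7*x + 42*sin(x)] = -6*x*cos(x) + 2*x - 6*sin(x) + 42*cos(x) - 7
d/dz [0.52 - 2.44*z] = -2.44000000000000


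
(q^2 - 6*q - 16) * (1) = q^2 - 6*q - 16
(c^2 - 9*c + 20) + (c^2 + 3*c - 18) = 2*c^2 - 6*c + 2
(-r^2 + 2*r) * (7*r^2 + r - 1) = -7*r^4 + 13*r^3 + 3*r^2 - 2*r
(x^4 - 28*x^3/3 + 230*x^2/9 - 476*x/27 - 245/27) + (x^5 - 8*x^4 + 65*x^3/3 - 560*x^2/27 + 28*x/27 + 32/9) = x^5 - 7*x^4 + 37*x^3/3 + 130*x^2/27 - 448*x/27 - 149/27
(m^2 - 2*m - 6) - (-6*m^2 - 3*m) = 7*m^2 + m - 6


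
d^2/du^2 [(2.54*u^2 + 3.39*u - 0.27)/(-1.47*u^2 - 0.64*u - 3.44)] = (-9.87163799999999*u^3 + 80.56629*u^2 + 104.379408*u - 47.697328)/(3.176523*u^6 + 4.148928*u^5 + 24.106824*u^4 + 19.680256*u^3 + 56.413248*u^2 + 22.720512*u + 40.707584)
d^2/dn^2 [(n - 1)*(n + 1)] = 2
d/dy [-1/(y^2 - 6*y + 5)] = 2*(y - 3)/(y^2 - 6*y + 5)^2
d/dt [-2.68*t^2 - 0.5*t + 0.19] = -5.36*t - 0.5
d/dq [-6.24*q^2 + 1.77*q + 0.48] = 1.77 - 12.48*q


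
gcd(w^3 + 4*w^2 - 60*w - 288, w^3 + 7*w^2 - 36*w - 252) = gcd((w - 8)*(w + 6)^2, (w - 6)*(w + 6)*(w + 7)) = w + 6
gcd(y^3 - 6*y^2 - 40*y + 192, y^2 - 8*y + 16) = y - 4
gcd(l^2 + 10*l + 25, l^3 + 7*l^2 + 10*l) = l + 5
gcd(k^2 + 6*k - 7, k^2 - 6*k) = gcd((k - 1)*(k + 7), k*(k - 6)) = 1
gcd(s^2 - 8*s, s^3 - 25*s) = s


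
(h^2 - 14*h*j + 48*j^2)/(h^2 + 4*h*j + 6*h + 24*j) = (h^2 - 14*h*j + 48*j^2)/(h^2 + 4*h*j + 6*h + 24*j)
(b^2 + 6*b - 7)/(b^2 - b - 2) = (-b^2 - 6*b + 7)/(-b^2 + b + 2)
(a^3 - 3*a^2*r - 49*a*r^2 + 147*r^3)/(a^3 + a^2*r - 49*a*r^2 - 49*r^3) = (a - 3*r)/(a + r)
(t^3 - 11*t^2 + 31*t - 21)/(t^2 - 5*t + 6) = (t^2 - 8*t + 7)/(t - 2)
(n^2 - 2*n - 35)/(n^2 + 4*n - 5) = (n - 7)/(n - 1)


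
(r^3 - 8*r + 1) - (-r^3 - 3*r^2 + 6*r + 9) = 2*r^3 + 3*r^2 - 14*r - 8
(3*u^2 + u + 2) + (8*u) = 3*u^2 + 9*u + 2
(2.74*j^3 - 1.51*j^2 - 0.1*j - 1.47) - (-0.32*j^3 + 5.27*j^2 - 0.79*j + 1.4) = 3.06*j^3 - 6.78*j^2 + 0.69*j - 2.87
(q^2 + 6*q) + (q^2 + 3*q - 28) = 2*q^2 + 9*q - 28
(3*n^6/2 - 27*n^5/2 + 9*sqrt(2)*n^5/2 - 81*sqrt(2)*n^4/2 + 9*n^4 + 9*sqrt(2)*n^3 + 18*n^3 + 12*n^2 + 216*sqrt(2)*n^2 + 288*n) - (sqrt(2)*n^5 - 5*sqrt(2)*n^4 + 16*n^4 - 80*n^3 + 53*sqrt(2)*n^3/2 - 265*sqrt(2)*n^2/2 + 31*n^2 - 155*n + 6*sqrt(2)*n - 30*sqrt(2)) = 3*n^6/2 - 27*n^5/2 + 7*sqrt(2)*n^5/2 - 71*sqrt(2)*n^4/2 - 7*n^4 - 35*sqrt(2)*n^3/2 + 98*n^3 - 19*n^2 + 697*sqrt(2)*n^2/2 - 6*sqrt(2)*n + 443*n + 30*sqrt(2)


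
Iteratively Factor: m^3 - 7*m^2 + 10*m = (m)*(m^2 - 7*m + 10) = m*(m - 2)*(m - 5)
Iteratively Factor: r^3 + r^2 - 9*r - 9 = (r - 3)*(r^2 + 4*r + 3) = (r - 3)*(r + 3)*(r + 1)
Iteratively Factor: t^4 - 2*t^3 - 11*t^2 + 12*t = (t)*(t^3 - 2*t^2 - 11*t + 12) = t*(t + 3)*(t^2 - 5*t + 4) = t*(t - 4)*(t + 3)*(t - 1)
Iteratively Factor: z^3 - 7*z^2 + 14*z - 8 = (z - 4)*(z^2 - 3*z + 2) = (z - 4)*(z - 2)*(z - 1)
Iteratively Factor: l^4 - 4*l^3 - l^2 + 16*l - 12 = (l - 3)*(l^3 - l^2 - 4*l + 4) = (l - 3)*(l - 1)*(l^2 - 4) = (l - 3)*(l - 2)*(l - 1)*(l + 2)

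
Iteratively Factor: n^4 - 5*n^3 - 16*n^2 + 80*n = (n - 5)*(n^3 - 16*n) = n*(n - 5)*(n^2 - 16) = n*(n - 5)*(n - 4)*(n + 4)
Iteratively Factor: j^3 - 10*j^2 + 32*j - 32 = (j - 2)*(j^2 - 8*j + 16) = (j - 4)*(j - 2)*(j - 4)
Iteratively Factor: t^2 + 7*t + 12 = (t + 3)*(t + 4)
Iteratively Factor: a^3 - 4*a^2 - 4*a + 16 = (a - 2)*(a^2 - 2*a - 8) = (a - 2)*(a + 2)*(a - 4)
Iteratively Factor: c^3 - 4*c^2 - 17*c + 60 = (c - 5)*(c^2 + c - 12) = (c - 5)*(c - 3)*(c + 4)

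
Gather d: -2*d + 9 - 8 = 1 - 2*d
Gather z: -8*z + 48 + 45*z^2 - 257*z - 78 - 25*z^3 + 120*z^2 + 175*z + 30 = -25*z^3 + 165*z^2 - 90*z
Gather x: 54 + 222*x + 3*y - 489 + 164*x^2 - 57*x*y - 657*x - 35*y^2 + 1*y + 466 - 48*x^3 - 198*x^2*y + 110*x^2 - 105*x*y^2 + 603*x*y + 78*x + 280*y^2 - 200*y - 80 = -48*x^3 + x^2*(274 - 198*y) + x*(-105*y^2 + 546*y - 357) + 245*y^2 - 196*y - 49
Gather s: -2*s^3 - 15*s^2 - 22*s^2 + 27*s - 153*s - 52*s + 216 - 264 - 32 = -2*s^3 - 37*s^2 - 178*s - 80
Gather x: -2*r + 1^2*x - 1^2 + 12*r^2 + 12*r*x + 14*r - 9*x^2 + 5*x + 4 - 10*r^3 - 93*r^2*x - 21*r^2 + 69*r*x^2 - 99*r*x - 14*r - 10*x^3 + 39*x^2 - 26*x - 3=-10*r^3 - 9*r^2 - 2*r - 10*x^3 + x^2*(69*r + 30) + x*(-93*r^2 - 87*r - 20)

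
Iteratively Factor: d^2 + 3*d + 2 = (d + 2)*(d + 1)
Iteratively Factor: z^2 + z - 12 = (z - 3)*(z + 4)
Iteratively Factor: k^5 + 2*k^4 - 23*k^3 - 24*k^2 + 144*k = (k - 3)*(k^4 + 5*k^3 - 8*k^2 - 48*k) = (k - 3)^2*(k^3 + 8*k^2 + 16*k) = (k - 3)^2*(k + 4)*(k^2 + 4*k) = k*(k - 3)^2*(k + 4)*(k + 4)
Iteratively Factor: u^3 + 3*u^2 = (u)*(u^2 + 3*u) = u^2*(u + 3)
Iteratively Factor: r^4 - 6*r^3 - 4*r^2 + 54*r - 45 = (r - 5)*(r^3 - r^2 - 9*r + 9) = (r - 5)*(r + 3)*(r^2 - 4*r + 3) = (r - 5)*(r - 1)*(r + 3)*(r - 3)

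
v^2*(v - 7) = v^3 - 7*v^2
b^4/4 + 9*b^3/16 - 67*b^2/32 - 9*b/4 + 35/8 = (b/4 + 1/2)*(b - 2)*(b - 5/4)*(b + 7/2)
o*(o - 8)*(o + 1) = o^3 - 7*o^2 - 8*o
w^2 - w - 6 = (w - 3)*(w + 2)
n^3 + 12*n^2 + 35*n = n*(n + 5)*(n + 7)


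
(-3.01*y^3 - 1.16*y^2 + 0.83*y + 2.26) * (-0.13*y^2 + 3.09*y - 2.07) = 0.3913*y^5 - 9.1501*y^4 + 2.5384*y^3 + 4.6721*y^2 + 5.2653*y - 4.6782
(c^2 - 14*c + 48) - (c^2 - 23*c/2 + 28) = 20 - 5*c/2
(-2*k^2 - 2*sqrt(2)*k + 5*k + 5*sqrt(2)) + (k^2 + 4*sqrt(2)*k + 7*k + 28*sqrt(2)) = -k^2 + 2*sqrt(2)*k + 12*k + 33*sqrt(2)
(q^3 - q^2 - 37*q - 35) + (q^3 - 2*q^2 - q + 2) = 2*q^3 - 3*q^2 - 38*q - 33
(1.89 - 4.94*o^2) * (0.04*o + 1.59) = -0.1976*o^3 - 7.8546*o^2 + 0.0756*o + 3.0051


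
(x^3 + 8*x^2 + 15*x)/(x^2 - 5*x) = (x^2 + 8*x + 15)/(x - 5)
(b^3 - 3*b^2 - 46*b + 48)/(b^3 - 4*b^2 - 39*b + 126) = (b^2 - 9*b + 8)/(b^2 - 10*b + 21)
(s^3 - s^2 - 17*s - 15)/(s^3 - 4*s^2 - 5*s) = (s + 3)/s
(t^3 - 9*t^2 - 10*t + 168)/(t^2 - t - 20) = (t^2 - 13*t + 42)/(t - 5)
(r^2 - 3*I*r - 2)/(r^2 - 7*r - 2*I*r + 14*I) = (r - I)/(r - 7)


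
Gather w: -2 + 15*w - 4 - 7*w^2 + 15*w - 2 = -7*w^2 + 30*w - 8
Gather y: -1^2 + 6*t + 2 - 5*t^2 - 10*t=-5*t^2 - 4*t + 1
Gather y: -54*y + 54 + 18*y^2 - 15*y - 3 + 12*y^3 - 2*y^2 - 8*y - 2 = 12*y^3 + 16*y^2 - 77*y + 49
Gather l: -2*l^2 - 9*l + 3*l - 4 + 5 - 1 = -2*l^2 - 6*l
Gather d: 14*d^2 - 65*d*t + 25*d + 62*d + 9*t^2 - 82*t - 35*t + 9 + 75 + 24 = 14*d^2 + d*(87 - 65*t) + 9*t^2 - 117*t + 108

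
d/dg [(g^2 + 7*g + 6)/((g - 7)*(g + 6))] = -8/(g^2 - 14*g + 49)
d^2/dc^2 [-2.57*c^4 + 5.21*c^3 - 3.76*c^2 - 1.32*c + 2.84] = -30.84*c^2 + 31.26*c - 7.52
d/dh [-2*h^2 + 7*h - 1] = 7 - 4*h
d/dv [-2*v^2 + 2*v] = 2 - 4*v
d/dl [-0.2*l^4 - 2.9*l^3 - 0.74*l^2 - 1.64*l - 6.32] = -0.8*l^3 - 8.7*l^2 - 1.48*l - 1.64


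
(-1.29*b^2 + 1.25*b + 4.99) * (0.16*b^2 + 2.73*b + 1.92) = -0.2064*b^4 - 3.3217*b^3 + 1.7341*b^2 + 16.0227*b + 9.5808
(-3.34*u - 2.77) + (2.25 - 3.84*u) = -7.18*u - 0.52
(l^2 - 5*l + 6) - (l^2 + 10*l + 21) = -15*l - 15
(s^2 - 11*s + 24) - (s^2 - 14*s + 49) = 3*s - 25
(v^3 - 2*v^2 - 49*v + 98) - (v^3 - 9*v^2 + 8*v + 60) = 7*v^2 - 57*v + 38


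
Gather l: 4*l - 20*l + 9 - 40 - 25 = -16*l - 56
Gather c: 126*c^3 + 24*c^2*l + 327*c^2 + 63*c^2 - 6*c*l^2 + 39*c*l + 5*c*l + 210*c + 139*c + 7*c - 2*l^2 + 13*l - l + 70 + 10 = 126*c^3 + c^2*(24*l + 390) + c*(-6*l^2 + 44*l + 356) - 2*l^2 + 12*l + 80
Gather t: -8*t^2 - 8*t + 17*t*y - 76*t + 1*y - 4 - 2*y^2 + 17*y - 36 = -8*t^2 + t*(17*y - 84) - 2*y^2 + 18*y - 40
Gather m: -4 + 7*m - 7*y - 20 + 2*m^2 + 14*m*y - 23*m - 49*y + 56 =2*m^2 + m*(14*y - 16) - 56*y + 32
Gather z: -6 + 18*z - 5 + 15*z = 33*z - 11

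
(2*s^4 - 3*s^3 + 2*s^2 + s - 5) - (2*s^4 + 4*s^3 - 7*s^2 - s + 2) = -7*s^3 + 9*s^2 + 2*s - 7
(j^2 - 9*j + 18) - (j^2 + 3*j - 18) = 36 - 12*j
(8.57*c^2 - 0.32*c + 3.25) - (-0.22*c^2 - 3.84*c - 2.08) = 8.79*c^2 + 3.52*c + 5.33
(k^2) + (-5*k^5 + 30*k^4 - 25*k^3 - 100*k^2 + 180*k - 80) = -5*k^5 + 30*k^4 - 25*k^3 - 99*k^2 + 180*k - 80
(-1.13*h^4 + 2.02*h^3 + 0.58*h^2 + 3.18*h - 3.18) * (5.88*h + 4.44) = -6.6444*h^5 + 6.8604*h^4 + 12.3792*h^3 + 21.2736*h^2 - 4.5792*h - 14.1192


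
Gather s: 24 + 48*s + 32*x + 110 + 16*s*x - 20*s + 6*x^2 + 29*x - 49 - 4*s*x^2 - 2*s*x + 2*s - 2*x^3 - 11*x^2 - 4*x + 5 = s*(-4*x^2 + 14*x + 30) - 2*x^3 - 5*x^2 + 57*x + 90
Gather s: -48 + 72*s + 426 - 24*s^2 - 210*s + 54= -24*s^2 - 138*s + 432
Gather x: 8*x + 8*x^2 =8*x^2 + 8*x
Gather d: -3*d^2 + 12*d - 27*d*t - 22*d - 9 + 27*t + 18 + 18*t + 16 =-3*d^2 + d*(-27*t - 10) + 45*t + 25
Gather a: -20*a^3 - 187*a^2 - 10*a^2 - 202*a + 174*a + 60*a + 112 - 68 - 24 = -20*a^3 - 197*a^2 + 32*a + 20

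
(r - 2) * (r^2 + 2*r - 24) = r^3 - 28*r + 48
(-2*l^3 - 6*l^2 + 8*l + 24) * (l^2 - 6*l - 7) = -2*l^5 + 6*l^4 + 58*l^3 + 18*l^2 - 200*l - 168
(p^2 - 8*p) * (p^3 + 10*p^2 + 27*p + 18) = p^5 + 2*p^4 - 53*p^3 - 198*p^2 - 144*p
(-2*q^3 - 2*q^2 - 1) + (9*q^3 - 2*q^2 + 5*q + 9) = 7*q^3 - 4*q^2 + 5*q + 8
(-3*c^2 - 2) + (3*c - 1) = -3*c^2 + 3*c - 3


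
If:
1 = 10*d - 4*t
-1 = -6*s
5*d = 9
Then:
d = 9/5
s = 1/6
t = 17/4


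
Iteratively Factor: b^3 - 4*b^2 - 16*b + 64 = (b + 4)*(b^2 - 8*b + 16) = (b - 4)*(b + 4)*(b - 4)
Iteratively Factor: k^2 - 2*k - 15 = (k - 5)*(k + 3)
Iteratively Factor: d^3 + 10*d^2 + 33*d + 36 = (d + 3)*(d^2 + 7*d + 12) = (d + 3)^2*(d + 4)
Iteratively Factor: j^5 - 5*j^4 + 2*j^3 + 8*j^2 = (j + 1)*(j^4 - 6*j^3 + 8*j^2) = j*(j + 1)*(j^3 - 6*j^2 + 8*j) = j*(j - 4)*(j + 1)*(j^2 - 2*j) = j^2*(j - 4)*(j + 1)*(j - 2)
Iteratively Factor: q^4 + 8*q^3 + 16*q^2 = (q)*(q^3 + 8*q^2 + 16*q) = q^2*(q^2 + 8*q + 16) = q^2*(q + 4)*(q + 4)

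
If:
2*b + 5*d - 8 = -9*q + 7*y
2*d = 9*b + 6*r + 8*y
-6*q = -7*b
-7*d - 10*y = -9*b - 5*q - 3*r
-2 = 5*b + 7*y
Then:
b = 12/155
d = 144/155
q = 14/155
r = 422/651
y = -74/217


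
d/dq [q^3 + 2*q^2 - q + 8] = 3*q^2 + 4*q - 1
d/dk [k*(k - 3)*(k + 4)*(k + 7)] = 4*k^3 + 24*k^2 - 10*k - 84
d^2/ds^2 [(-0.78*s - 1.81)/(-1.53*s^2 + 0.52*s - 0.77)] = ((0.78*s + 1.81)*(3.06*s - 0.52)*(6.12*s - 1.04) - (7.1604*s + 4.7274)*(1.53*s^2 - 0.52*s + 0.77))/(1.53*s^2 - 0.52*s + 0.77)^3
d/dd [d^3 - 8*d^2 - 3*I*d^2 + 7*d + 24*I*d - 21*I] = 3*d^2 - 16*d - 6*I*d + 7 + 24*I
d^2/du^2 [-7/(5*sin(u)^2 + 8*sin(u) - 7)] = 14*(50*sin(u)^4 + 60*sin(u)^3 + 27*sin(u)^2 - 92*sin(u) - 99)/(5*sin(u)^2 + 8*sin(u) - 7)^3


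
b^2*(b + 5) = b^3 + 5*b^2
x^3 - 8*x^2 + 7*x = x*(x - 7)*(x - 1)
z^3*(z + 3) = z^4 + 3*z^3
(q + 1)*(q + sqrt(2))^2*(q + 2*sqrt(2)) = q^4 + q^3 + 4*sqrt(2)*q^3 + 4*sqrt(2)*q^2 + 10*q^2 + 4*sqrt(2)*q + 10*q + 4*sqrt(2)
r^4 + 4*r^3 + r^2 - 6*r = r*(r - 1)*(r + 2)*(r + 3)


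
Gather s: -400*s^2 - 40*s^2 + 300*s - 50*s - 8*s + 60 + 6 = -440*s^2 + 242*s + 66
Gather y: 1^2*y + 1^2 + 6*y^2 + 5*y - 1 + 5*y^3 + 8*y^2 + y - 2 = 5*y^3 + 14*y^2 + 7*y - 2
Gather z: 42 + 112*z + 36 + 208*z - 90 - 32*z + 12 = 288*z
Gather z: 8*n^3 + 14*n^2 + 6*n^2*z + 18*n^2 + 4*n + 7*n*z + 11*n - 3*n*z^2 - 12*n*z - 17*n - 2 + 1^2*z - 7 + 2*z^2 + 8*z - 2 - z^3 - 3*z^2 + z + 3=8*n^3 + 32*n^2 - 2*n - z^3 + z^2*(-3*n - 1) + z*(6*n^2 - 5*n + 10) - 8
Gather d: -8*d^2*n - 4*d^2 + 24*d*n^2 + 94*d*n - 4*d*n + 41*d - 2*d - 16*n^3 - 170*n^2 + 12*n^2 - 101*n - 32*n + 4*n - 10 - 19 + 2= d^2*(-8*n - 4) + d*(24*n^2 + 90*n + 39) - 16*n^3 - 158*n^2 - 129*n - 27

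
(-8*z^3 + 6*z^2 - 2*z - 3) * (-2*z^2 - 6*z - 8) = 16*z^5 + 36*z^4 + 32*z^3 - 30*z^2 + 34*z + 24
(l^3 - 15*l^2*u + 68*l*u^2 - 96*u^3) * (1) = l^3 - 15*l^2*u + 68*l*u^2 - 96*u^3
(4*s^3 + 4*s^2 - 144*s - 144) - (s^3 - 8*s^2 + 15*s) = 3*s^3 + 12*s^2 - 159*s - 144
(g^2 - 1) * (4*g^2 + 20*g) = 4*g^4 + 20*g^3 - 4*g^2 - 20*g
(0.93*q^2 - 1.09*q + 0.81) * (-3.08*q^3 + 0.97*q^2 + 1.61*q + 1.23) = -2.8644*q^5 + 4.2593*q^4 - 2.0548*q^3 + 0.1747*q^2 - 0.0365999999999997*q + 0.9963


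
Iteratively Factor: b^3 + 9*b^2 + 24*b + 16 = (b + 1)*(b^2 + 8*b + 16) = (b + 1)*(b + 4)*(b + 4)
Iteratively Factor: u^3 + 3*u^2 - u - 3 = (u + 3)*(u^2 - 1) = (u + 1)*(u + 3)*(u - 1)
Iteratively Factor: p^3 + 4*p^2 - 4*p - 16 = (p - 2)*(p^2 + 6*p + 8) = (p - 2)*(p + 4)*(p + 2)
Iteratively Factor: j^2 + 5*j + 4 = (j + 4)*(j + 1)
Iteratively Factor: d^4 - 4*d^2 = (d + 2)*(d^3 - 2*d^2) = d*(d + 2)*(d^2 - 2*d) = d*(d - 2)*(d + 2)*(d)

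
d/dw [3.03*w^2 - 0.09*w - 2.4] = 6.06*w - 0.09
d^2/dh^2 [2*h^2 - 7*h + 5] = 4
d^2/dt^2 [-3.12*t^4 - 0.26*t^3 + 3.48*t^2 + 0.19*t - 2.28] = -37.44*t^2 - 1.56*t + 6.96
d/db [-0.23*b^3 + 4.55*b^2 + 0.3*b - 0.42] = -0.69*b^2 + 9.1*b + 0.3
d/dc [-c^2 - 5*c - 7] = -2*c - 5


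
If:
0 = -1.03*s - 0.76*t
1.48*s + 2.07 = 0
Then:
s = -1.40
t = 1.90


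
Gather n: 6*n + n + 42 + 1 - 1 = 7*n + 42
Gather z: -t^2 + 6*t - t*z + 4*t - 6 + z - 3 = -t^2 + 10*t + z*(1 - t) - 9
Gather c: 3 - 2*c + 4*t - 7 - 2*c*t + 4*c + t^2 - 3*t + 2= c*(2 - 2*t) + t^2 + t - 2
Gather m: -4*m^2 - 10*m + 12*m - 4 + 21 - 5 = -4*m^2 + 2*m + 12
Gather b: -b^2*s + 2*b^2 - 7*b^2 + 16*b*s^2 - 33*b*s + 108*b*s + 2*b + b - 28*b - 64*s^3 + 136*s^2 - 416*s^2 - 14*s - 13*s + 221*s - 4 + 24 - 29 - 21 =b^2*(-s - 5) + b*(16*s^2 + 75*s - 25) - 64*s^3 - 280*s^2 + 194*s - 30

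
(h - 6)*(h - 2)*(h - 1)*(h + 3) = h^4 - 6*h^3 - 7*h^2 + 48*h - 36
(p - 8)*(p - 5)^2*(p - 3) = p^4 - 21*p^3 + 159*p^2 - 515*p + 600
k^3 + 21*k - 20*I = (k - 4*I)*(k - I)*(k + 5*I)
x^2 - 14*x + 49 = (x - 7)^2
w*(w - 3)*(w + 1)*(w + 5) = w^4 + 3*w^3 - 13*w^2 - 15*w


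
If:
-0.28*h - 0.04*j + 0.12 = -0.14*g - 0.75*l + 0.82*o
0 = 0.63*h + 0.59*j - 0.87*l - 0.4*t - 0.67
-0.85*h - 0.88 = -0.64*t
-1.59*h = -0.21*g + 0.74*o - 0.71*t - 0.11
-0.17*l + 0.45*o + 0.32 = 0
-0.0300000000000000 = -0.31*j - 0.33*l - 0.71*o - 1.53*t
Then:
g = -11.52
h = -1.81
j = 4.30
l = 1.31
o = -0.22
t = -1.03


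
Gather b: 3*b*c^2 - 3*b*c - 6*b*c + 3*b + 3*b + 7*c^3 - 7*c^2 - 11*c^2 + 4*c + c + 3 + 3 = b*(3*c^2 - 9*c + 6) + 7*c^3 - 18*c^2 + 5*c + 6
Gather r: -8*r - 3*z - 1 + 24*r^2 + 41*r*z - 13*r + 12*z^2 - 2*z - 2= 24*r^2 + r*(41*z - 21) + 12*z^2 - 5*z - 3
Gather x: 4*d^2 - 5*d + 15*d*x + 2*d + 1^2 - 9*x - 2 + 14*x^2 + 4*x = 4*d^2 - 3*d + 14*x^2 + x*(15*d - 5) - 1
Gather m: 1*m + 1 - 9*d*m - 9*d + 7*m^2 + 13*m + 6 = -9*d + 7*m^2 + m*(14 - 9*d) + 7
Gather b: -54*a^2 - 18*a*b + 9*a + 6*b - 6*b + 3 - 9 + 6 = -54*a^2 - 18*a*b + 9*a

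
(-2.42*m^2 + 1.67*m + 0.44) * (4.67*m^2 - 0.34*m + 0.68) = -11.3014*m^4 + 8.6217*m^3 - 0.1586*m^2 + 0.986*m + 0.2992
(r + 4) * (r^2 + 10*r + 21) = r^3 + 14*r^2 + 61*r + 84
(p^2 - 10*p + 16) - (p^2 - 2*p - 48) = 64 - 8*p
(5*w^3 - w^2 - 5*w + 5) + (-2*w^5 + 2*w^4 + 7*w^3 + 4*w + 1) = -2*w^5 + 2*w^4 + 12*w^3 - w^2 - w + 6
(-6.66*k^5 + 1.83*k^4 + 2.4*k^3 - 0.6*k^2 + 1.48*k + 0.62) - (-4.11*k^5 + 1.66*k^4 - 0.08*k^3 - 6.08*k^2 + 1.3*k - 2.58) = -2.55*k^5 + 0.17*k^4 + 2.48*k^3 + 5.48*k^2 + 0.18*k + 3.2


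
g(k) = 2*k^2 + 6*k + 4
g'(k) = 4*k + 6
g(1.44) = 16.79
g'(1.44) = 11.76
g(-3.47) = 7.26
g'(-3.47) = -7.88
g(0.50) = 7.50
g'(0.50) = 8.00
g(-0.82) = 0.42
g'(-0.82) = 2.72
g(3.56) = 50.71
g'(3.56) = 20.24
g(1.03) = 12.30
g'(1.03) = 10.12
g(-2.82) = 2.98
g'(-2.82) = -5.28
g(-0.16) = 3.09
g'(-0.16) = 5.36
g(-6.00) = 40.00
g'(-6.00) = -18.00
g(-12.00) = 220.00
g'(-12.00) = -42.00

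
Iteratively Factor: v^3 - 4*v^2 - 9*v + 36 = (v + 3)*(v^2 - 7*v + 12) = (v - 3)*(v + 3)*(v - 4)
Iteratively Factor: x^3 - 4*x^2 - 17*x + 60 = (x - 3)*(x^2 - x - 20) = (x - 5)*(x - 3)*(x + 4)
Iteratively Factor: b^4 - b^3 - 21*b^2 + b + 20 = (b + 1)*(b^3 - 2*b^2 - 19*b + 20) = (b - 5)*(b + 1)*(b^2 + 3*b - 4) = (b - 5)*(b - 1)*(b + 1)*(b + 4)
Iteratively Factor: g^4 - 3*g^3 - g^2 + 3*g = (g - 3)*(g^3 - g) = g*(g - 3)*(g^2 - 1) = g*(g - 3)*(g - 1)*(g + 1)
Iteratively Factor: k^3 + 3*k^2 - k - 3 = (k + 1)*(k^2 + 2*k - 3) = (k + 1)*(k + 3)*(k - 1)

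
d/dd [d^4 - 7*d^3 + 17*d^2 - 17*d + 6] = 4*d^3 - 21*d^2 + 34*d - 17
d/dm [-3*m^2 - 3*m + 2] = -6*m - 3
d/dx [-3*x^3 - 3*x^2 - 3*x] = -9*x^2 - 6*x - 3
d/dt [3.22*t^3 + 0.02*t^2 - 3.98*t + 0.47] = 9.66*t^2 + 0.04*t - 3.98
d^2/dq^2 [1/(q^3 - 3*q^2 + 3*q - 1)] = 12/(q^5 - 5*q^4 + 10*q^3 - 10*q^2 + 5*q - 1)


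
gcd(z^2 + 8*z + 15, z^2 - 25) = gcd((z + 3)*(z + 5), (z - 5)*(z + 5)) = z + 5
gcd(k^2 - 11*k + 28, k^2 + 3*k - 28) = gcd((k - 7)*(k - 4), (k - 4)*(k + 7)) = k - 4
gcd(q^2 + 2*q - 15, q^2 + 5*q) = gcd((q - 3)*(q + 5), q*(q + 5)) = q + 5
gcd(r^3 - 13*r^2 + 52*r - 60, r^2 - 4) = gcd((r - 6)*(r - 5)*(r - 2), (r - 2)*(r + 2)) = r - 2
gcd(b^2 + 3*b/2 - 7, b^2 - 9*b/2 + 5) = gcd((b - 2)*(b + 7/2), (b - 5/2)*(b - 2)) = b - 2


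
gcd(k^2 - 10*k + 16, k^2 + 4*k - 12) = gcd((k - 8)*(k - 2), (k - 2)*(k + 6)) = k - 2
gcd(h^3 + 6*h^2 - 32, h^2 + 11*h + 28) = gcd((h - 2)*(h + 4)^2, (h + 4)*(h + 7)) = h + 4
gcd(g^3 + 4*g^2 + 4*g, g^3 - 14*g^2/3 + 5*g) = g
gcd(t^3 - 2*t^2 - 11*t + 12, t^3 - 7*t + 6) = t^2 + 2*t - 3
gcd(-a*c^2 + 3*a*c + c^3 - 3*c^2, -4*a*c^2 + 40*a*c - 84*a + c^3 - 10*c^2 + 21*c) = c - 3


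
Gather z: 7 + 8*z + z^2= z^2 + 8*z + 7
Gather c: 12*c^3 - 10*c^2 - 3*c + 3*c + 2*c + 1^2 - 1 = 12*c^3 - 10*c^2 + 2*c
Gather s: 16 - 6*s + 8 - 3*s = 24 - 9*s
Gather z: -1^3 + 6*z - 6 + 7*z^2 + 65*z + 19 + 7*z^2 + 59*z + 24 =14*z^2 + 130*z + 36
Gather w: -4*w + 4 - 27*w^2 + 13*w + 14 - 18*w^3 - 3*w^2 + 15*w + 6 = -18*w^3 - 30*w^2 + 24*w + 24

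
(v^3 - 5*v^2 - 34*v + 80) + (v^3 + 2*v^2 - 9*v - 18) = 2*v^3 - 3*v^2 - 43*v + 62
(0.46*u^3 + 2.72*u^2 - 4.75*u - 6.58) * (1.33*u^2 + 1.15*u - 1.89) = 0.6118*u^5 + 4.1466*u^4 - 4.0589*u^3 - 19.3547*u^2 + 1.4105*u + 12.4362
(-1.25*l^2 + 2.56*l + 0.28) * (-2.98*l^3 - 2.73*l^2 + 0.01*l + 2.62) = 3.725*l^5 - 4.2163*l^4 - 7.8357*l^3 - 4.0138*l^2 + 6.71*l + 0.7336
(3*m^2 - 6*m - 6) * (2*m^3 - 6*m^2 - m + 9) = 6*m^5 - 30*m^4 + 21*m^3 + 69*m^2 - 48*m - 54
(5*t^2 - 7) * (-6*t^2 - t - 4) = -30*t^4 - 5*t^3 + 22*t^2 + 7*t + 28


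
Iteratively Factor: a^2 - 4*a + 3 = (a - 3)*(a - 1)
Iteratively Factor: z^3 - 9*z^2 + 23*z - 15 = (z - 3)*(z^2 - 6*z + 5) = (z - 5)*(z - 3)*(z - 1)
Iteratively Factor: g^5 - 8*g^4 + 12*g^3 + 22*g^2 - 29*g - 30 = (g + 1)*(g^4 - 9*g^3 + 21*g^2 + g - 30) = (g - 5)*(g + 1)*(g^3 - 4*g^2 + g + 6) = (g - 5)*(g - 3)*(g + 1)*(g^2 - g - 2) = (g - 5)*(g - 3)*(g + 1)^2*(g - 2)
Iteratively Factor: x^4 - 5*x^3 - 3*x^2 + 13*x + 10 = (x - 2)*(x^3 - 3*x^2 - 9*x - 5) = (x - 2)*(x + 1)*(x^2 - 4*x - 5) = (x - 5)*(x - 2)*(x + 1)*(x + 1)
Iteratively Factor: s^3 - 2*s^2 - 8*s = (s - 4)*(s^2 + 2*s) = (s - 4)*(s + 2)*(s)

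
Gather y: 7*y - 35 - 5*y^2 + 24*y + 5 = -5*y^2 + 31*y - 30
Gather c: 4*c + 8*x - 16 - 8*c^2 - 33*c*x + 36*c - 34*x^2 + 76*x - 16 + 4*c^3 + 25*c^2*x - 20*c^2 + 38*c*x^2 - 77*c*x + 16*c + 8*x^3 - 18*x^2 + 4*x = 4*c^3 + c^2*(25*x - 28) + c*(38*x^2 - 110*x + 56) + 8*x^3 - 52*x^2 + 88*x - 32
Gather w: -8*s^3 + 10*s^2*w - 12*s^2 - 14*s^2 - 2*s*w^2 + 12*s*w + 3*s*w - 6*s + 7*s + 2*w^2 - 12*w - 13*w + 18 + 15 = -8*s^3 - 26*s^2 + s + w^2*(2 - 2*s) + w*(10*s^2 + 15*s - 25) + 33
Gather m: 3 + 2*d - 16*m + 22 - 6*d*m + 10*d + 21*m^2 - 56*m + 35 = 12*d + 21*m^2 + m*(-6*d - 72) + 60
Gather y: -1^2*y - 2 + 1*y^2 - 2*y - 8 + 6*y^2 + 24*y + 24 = 7*y^2 + 21*y + 14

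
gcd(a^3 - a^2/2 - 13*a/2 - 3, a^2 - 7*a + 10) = 1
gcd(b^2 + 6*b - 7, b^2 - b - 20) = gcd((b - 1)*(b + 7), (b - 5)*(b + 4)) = 1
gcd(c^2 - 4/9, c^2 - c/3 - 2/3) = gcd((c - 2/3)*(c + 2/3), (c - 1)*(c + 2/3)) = c + 2/3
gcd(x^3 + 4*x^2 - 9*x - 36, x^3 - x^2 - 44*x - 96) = x^2 + 7*x + 12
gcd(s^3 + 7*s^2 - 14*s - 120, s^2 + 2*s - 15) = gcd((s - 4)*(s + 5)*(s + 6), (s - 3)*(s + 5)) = s + 5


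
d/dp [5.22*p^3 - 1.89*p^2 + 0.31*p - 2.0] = 15.66*p^2 - 3.78*p + 0.31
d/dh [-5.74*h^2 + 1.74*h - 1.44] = 1.74 - 11.48*h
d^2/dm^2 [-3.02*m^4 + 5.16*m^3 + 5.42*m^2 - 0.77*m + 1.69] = -36.24*m^2 + 30.96*m + 10.84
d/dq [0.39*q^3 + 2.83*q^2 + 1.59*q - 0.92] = 1.17*q^2 + 5.66*q + 1.59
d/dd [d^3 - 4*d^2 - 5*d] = 3*d^2 - 8*d - 5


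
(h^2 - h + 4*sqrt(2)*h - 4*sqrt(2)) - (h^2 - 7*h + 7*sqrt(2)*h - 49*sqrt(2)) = -3*sqrt(2)*h + 6*h + 45*sqrt(2)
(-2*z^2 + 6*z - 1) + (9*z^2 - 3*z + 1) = 7*z^2 + 3*z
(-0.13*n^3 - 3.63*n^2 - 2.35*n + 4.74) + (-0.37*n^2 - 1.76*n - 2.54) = -0.13*n^3 - 4.0*n^2 - 4.11*n + 2.2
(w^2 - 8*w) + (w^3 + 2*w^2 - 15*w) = w^3 + 3*w^2 - 23*w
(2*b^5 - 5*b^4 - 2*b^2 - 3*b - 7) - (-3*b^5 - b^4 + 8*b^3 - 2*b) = 5*b^5 - 4*b^4 - 8*b^3 - 2*b^2 - b - 7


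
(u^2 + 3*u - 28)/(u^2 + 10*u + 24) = (u^2 + 3*u - 28)/(u^2 + 10*u + 24)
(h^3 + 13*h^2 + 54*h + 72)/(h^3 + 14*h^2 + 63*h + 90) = (h + 4)/(h + 5)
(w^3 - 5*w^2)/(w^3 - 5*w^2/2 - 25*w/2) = 2*w/(2*w + 5)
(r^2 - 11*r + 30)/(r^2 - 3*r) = (r^2 - 11*r + 30)/(r*(r - 3))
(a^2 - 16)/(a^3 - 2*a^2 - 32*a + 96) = (a + 4)/(a^2 + 2*a - 24)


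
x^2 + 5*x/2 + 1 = (x + 1/2)*(x + 2)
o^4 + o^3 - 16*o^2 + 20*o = o*(o - 2)^2*(o + 5)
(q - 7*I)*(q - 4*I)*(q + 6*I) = q^3 - 5*I*q^2 + 38*q - 168*I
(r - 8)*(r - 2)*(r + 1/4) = r^3 - 39*r^2/4 + 27*r/2 + 4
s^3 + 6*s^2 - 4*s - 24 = (s - 2)*(s + 2)*(s + 6)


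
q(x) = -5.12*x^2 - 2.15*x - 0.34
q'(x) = -10.24*x - 2.15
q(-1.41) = -7.49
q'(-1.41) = 12.29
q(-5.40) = -138.03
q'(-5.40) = 53.15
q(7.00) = -266.27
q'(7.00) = -73.83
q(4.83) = -130.17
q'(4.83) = -51.61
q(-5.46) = -141.24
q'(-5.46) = 53.76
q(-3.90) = -69.83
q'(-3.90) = 37.79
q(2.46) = -36.61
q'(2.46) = -27.34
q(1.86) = -22.05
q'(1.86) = -21.20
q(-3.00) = -39.97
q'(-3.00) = 28.57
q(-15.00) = -1120.09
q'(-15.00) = 151.45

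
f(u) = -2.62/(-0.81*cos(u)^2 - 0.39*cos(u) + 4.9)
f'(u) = -2.62*(-1.62*sin(u)*cos(u) - 0.39*sin(u))/(-0.81*cos(u)^2 - 0.39*cos(u) + 4.9)^2 = (4.2444*cos(u) + 1.0218)*sin(u)/(0.81*cos(u)^2 + 0.39*cos(u) - 4.9)^2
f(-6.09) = -0.70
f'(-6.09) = 0.07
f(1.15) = -0.57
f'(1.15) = 0.12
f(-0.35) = -0.69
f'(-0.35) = -0.12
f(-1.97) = -0.53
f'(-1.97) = 0.02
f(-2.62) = -0.57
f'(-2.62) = 0.06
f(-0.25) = -0.70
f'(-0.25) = -0.09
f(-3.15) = -0.58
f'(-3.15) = -0.00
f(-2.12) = -0.54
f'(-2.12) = 0.04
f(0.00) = -0.71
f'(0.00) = 0.00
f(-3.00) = -0.58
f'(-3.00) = 0.02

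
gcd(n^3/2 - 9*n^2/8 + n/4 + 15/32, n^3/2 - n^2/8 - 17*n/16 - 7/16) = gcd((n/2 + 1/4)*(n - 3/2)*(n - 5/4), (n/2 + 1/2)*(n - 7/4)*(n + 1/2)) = n + 1/2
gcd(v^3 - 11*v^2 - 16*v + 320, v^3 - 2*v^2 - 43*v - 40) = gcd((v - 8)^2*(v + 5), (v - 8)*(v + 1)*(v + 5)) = v^2 - 3*v - 40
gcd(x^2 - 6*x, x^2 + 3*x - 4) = 1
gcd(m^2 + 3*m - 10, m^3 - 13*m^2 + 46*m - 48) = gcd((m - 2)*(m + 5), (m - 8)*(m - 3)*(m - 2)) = m - 2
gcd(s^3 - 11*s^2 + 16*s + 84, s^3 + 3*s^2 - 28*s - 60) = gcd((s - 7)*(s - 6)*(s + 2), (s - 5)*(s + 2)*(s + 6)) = s + 2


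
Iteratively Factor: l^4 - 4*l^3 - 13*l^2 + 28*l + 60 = (l + 2)*(l^3 - 6*l^2 - l + 30) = (l - 3)*(l + 2)*(l^2 - 3*l - 10) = (l - 3)*(l + 2)^2*(l - 5)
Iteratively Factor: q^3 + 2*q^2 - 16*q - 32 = (q + 4)*(q^2 - 2*q - 8) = (q + 2)*(q + 4)*(q - 4)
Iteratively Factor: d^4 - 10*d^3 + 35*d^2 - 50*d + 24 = (d - 1)*(d^3 - 9*d^2 + 26*d - 24) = (d - 2)*(d - 1)*(d^2 - 7*d + 12) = (d - 3)*(d - 2)*(d - 1)*(d - 4)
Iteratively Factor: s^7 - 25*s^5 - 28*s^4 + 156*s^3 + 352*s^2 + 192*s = (s)*(s^6 - 25*s^4 - 28*s^3 + 156*s^2 + 352*s + 192) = s*(s + 1)*(s^5 - s^4 - 24*s^3 - 4*s^2 + 160*s + 192) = s*(s + 1)*(s + 3)*(s^4 - 4*s^3 - 12*s^2 + 32*s + 64) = s*(s + 1)*(s + 2)*(s + 3)*(s^3 - 6*s^2 + 32) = s*(s - 4)*(s + 1)*(s + 2)*(s + 3)*(s^2 - 2*s - 8) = s*(s - 4)*(s + 1)*(s + 2)^2*(s + 3)*(s - 4)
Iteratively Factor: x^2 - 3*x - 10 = (x + 2)*(x - 5)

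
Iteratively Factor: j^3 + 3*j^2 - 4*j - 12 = (j - 2)*(j^2 + 5*j + 6) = (j - 2)*(j + 2)*(j + 3)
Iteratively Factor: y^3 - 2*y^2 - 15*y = (y)*(y^2 - 2*y - 15) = y*(y - 5)*(y + 3)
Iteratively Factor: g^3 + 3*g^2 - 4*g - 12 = (g + 2)*(g^2 + g - 6) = (g + 2)*(g + 3)*(g - 2)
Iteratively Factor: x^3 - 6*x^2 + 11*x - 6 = (x - 3)*(x^2 - 3*x + 2) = (x - 3)*(x - 1)*(x - 2)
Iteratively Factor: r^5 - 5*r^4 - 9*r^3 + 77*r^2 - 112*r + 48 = (r - 1)*(r^4 - 4*r^3 - 13*r^2 + 64*r - 48) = (r - 4)*(r - 1)*(r^3 - 13*r + 12) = (r - 4)*(r - 1)^2*(r^2 + r - 12) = (r - 4)*(r - 1)^2*(r + 4)*(r - 3)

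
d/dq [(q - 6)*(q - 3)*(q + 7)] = 3*q^2 - 4*q - 45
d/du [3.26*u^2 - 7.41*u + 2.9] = 6.52*u - 7.41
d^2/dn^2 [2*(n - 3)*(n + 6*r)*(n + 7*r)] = 12*n + 52*r - 12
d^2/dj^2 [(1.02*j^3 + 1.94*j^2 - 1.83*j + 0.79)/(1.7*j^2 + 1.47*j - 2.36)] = (1.4210854715202e-14*j^4 - 7.68080399999999*j^3 + 39.166776*j^2 + 1.879452*j + 18.665958)/(4.913*j^6 + 12.7449*j^5 - 9.44061*j^4 - 32.209317*j^3 + 13.105788*j^2 + 24.561936*j - 13.144256)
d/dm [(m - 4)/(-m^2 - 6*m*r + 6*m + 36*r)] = (-m^2 - 6*m*r + 6*m + 36*r + 2*(m - 4)*(m + 3*r - 3))/(m^2 + 6*m*r - 6*m - 36*r)^2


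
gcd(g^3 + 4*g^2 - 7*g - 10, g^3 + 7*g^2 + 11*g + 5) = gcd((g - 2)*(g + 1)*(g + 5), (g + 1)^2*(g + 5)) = g^2 + 6*g + 5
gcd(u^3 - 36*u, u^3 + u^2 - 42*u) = u^2 - 6*u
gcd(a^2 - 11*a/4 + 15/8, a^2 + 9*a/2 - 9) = a - 3/2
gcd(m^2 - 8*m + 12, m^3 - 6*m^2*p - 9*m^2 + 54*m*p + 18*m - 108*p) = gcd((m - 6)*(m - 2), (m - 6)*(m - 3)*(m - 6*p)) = m - 6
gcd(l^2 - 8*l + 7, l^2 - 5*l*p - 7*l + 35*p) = l - 7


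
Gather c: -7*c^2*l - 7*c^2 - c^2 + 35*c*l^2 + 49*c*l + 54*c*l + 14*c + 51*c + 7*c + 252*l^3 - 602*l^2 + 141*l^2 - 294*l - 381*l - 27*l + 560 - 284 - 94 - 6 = c^2*(-7*l - 8) + c*(35*l^2 + 103*l + 72) + 252*l^3 - 461*l^2 - 702*l + 176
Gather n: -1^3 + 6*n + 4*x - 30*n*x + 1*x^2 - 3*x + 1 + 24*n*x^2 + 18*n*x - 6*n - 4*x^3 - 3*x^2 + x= n*(24*x^2 - 12*x) - 4*x^3 - 2*x^2 + 2*x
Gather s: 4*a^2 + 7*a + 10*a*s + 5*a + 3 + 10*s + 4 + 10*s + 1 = 4*a^2 + 12*a + s*(10*a + 20) + 8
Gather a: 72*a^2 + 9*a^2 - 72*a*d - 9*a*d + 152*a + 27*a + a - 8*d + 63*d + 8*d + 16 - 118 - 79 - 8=81*a^2 + a*(180 - 81*d) + 63*d - 189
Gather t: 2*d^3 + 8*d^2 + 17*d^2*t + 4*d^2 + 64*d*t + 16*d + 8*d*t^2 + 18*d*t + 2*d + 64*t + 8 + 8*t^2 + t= 2*d^3 + 12*d^2 + 18*d + t^2*(8*d + 8) + t*(17*d^2 + 82*d + 65) + 8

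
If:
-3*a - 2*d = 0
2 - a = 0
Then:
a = 2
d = -3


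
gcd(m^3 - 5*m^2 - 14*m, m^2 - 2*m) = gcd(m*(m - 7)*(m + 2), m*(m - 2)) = m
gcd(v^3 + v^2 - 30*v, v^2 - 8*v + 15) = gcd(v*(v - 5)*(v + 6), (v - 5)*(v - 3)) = v - 5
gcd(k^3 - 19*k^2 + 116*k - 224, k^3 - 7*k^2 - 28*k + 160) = k^2 - 12*k + 32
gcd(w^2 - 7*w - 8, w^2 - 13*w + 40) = w - 8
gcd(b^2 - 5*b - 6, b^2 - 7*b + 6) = b - 6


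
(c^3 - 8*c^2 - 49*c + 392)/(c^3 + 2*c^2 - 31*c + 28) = (c^2 - 15*c + 56)/(c^2 - 5*c + 4)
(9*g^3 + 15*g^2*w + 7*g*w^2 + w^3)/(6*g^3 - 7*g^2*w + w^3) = (3*g^2 + 4*g*w + w^2)/(2*g^2 - 3*g*w + w^2)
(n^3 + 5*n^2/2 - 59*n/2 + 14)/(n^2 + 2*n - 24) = (2*n^2 + 13*n - 7)/(2*(n + 6))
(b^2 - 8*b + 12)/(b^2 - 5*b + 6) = (b - 6)/(b - 3)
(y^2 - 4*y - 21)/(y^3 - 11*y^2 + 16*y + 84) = (y + 3)/(y^2 - 4*y - 12)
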